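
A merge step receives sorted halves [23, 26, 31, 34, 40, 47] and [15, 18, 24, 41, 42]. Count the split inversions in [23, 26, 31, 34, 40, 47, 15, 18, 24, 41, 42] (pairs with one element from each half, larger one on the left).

There are 19 cross-inversions.

Take each right-half value and tally the left-half values above it:
r = 15: 23, 26, 31, 34, 40, 47 → 6
r = 18: 23, 26, 31, 34, 40, 47 → 6
r = 24: 26, 31, 34, 40, 47 → 5
r = 41: 47 → 1
r = 42: 47 → 1
Cross-inversions: 6 + 6 + 5 + 1 + 1 = 19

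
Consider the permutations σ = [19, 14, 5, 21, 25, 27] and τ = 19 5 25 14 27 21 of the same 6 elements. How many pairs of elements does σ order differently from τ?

4 discordant pairs

Assign each item its position (1..6) in the first ordering, then rewrite the second ordering as that position sequence:
positions: 19→1, 14→2, 5→3, 21→4, 25→5, 27→6
second ordering as positions: [1, 3, 5, 2, 6, 4]
Discordant pairs = inversions in this position sequence.
1: 0
3: 2 → 1
5: 2, 4 → 2
2: 0
6: 4 → 1
4: 0
Total: 0 + 1 + 2 + 0 + 1 + 0 = 4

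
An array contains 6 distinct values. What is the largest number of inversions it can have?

A reversed (strictly descending) arrangement makes every pair an inversion, giving C(6, 2) inversions.
C(6, 2) = 6·5/2 = 15

15 inversions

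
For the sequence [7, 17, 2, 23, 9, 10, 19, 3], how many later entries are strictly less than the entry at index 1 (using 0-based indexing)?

The element at index 1 is 17.
Elements after it: 2, 23, 9, 10, 19, 3
Those smaller than 17: 2, 9, 10, 3

4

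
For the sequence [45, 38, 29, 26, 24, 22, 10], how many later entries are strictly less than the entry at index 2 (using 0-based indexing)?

4

The element at index 2 is 29.
Elements after it: 26, 24, 22, 10
Those smaller than 29: 26, 24, 22, 10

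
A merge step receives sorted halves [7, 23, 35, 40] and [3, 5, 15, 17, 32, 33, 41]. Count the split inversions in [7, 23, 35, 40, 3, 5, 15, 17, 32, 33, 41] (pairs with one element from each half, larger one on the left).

There are 18 split inversions.

For each element r of the right run, count left-run elements greater than r:
r = 3: 7, 23, 35, 40 → 4
r = 5: 7, 23, 35, 40 → 4
r = 15: 23, 35, 40 → 3
r = 17: 23, 35, 40 → 3
r = 32: 35, 40 → 2
r = 33: 35, 40 → 2
r = 41: none → 0
Cross-inversions: 4 + 4 + 3 + 3 + 2 + 2 + 0 = 18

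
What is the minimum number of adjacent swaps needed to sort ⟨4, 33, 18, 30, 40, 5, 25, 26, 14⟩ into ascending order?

18

Each adjacent swap fixes exactly one inversion, so the minimum swap count equals the number of inversions.
Count inversions — for each element, later elements that are smaller:
4: none → 0
33: 18, 30, 5, 25, 26, 14 → 6
18: 5, 14 → 2
30: 5, 25, 26, 14 → 4
40: 5, 25, 26, 14 → 4
5: none → 0
25: 14 → 1
26: 14 → 1
14: none → 0
Total inversions: 0 + 6 + 2 + 4 + 4 + 0 + 1 + 1 + 0 = 18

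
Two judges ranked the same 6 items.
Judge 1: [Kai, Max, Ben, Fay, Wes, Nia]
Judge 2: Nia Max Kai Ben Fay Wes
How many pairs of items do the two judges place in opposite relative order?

6

Assign each item its position (1..6) in the first ordering, then rewrite the second ordering as that position sequence:
positions: Kai→1, Max→2, Ben→3, Fay→4, Wes→5, Nia→6
second ordering as positions: [6, 2, 1, 3, 4, 5]
Discordant pairs = inversions in this position sequence.
6: 2, 1, 3, 4, 5 → 5
2: 1 → 1
1: 0
3: 0
4: 0
5: 0
Total: 5 + 1 + 0 + 0 + 0 + 0 = 6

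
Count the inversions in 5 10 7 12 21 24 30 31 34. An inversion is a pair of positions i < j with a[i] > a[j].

1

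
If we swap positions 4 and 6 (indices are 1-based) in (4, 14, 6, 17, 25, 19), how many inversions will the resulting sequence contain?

Positions 4 and 6 hold 17 and 19; after swapping, the array is [4, 14, 6, 19, 25, 17].
Element-by-element contributions:
4 → none → 0
14 → 6 → 1
6 → none → 0
19 → 17 → 1
25 → 17 → 1
17 → none → 0
Sum: 0 + 1 + 0 + 1 + 1 + 0 = 3

3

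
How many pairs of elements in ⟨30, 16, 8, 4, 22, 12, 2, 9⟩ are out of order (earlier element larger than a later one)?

20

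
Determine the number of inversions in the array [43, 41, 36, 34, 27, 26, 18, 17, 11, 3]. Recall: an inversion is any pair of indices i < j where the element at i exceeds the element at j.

45

For each element, count later entries that are smaller:
43 → 41, 36, 34, 27, 26, 18, 17, 11, 3 → 9
41 → 36, 34, 27, 26, 18, 17, 11, 3 → 8
36 → 34, 27, 26, 18, 17, 11, 3 → 7
34 → 27, 26, 18, 17, 11, 3 → 6
27 → 26, 18, 17, 11, 3 → 5
26 → 18, 17, 11, 3 → 4
18 → 17, 11, 3 → 3
17 → 11, 3 → 2
11 → 3 → 1
3 → none → 0
Sum: 9 + 8 + 7 + 6 + 5 + 4 + 3 + 2 + 1 + 0 = 45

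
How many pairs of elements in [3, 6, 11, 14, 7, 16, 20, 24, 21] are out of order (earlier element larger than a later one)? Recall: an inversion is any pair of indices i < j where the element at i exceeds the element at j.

3 inversions

Count, for each position, how many later elements it exceeds:
3: 0
6: 0
11: 1
14: 1
7: 0
16: 0
20: 0
24: 1
21: 0
Sum: 0 + 0 + 1 + 1 + 0 + 0 + 0 + 1 + 0 = 3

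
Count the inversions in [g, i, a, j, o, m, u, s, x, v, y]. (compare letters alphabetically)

5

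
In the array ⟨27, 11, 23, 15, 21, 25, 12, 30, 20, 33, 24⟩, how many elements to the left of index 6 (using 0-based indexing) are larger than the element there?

5 such elements

The element at index 6 is 12.
Elements before it: 27, 11, 23, 15, 21, 25
Those larger than 12: 27, 23, 15, 21, 25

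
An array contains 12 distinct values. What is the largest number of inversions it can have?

The maximum occurs when the array is in strictly decreasing order: every one of the C(12, 2) pairs is inverted.
C(12, 2) = 12·11/2 = 66

There are 66 inversions.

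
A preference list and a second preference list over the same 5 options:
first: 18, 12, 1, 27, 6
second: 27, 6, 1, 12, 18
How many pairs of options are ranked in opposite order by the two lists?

Assign each item its position (1..5) in the first ordering, then rewrite the second ordering as that position sequence:
positions: 18→1, 12→2, 1→3, 27→4, 6→5
second ordering as positions: [4, 5, 3, 2, 1]
Discordant pairs = inversions in this position sequence.
4: 3, 2, 1 → 3
5: 3, 2, 1 → 3
3: 2, 1 → 2
2: 1 → 1
1: 0
Total: 3 + 3 + 2 + 1 + 0 = 9

9 pairs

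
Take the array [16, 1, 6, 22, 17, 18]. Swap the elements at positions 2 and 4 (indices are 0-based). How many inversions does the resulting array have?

Positions 2 and 4 hold 6 and 17; after swapping, the array is [16, 1, 17, 22, 6, 18].
For each element, count later entries that are smaller:
16: 2
1: 0
17: 1
22: 2
6: 0
18: 0
Sum: 2 + 0 + 1 + 2 + 0 + 0 = 5

5 inversions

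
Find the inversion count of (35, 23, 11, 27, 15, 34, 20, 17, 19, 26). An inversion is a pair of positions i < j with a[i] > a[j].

Count, for each position, how many later elements it exceeds:
35 → 23, 11, 27, 15, 34, 20, 17, 19, 26 → 9
23 → 11, 15, 20, 17, 19 → 5
11 → none → 0
27 → 15, 20, 17, 19, 26 → 5
15 → none → 0
34 → 20, 17, 19, 26 → 4
20 → 17, 19 → 2
17 → none → 0
19 → none → 0
26 → none → 0
Sum: 9 + 5 + 0 + 5 + 0 + 4 + 2 + 0 + 0 + 0 = 25

25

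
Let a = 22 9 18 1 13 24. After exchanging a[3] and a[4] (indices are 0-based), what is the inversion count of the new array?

8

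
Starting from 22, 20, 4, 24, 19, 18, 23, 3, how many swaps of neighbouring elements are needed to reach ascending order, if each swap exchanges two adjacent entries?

Swaps: 18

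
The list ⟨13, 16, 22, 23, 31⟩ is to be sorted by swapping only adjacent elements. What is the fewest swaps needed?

0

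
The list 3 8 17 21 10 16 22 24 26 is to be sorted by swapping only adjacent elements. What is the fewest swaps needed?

Each adjacent swap fixes exactly one inversion, so the minimum swap count equals the number of inversions.
Count inversions — for each element, later elements that are smaller:
3: none → 0
8: none → 0
17: 10, 16 → 2
21: 10, 16 → 2
10: none → 0
16: none → 0
22: none → 0
24: none → 0
26: none → 0
Total inversions: 0 + 0 + 2 + 2 + 0 + 0 + 0 + 0 + 0 = 4

4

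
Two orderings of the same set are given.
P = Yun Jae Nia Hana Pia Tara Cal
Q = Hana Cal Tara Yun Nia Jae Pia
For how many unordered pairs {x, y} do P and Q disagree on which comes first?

13

Assign each item its position (1..7) in the first ordering, then rewrite the second ordering as that position sequence:
positions: Yun→1, Jae→2, Nia→3, Hana→4, Pia→5, Tara→6, Cal→7
second ordering as positions: [4, 7, 6, 1, 3, 2, 5]
Discordant pairs = inversions in this position sequence.
4: 1, 3, 2 → 3
7: 6, 1, 3, 2, 5 → 5
6: 1, 3, 2, 5 → 4
1: 0
3: 2 → 1
2: 0
5: 0
Total: 3 + 5 + 4 + 0 + 1 + 0 + 0 = 13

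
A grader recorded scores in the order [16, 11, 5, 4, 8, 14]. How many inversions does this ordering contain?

9 out-of-order pairs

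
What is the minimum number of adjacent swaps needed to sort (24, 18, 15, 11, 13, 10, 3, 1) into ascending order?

The minimum number of adjacent swaps to sort an array equals its inversion count, since every such swap removes exactly one inversion.
Count inversions — for each element, later elements that are smaller:
24: 18, 15, 11, 13, 10, 3, 1 → 7
18: 15, 11, 13, 10, 3, 1 → 6
15: 11, 13, 10, 3, 1 → 5
11: 10, 3, 1 → 3
13: 10, 3, 1 → 3
10: 3, 1 → 2
3: 1 → 1
1: none → 0
Total inversions: 7 + 6 + 5 + 3 + 3 + 2 + 1 + 0 = 27

27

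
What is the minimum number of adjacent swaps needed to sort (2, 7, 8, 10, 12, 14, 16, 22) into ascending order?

0

Each adjacent swap fixes exactly one inversion, so the minimum swap count equals the number of inversions.
Count inversions — for each element, later elements that are smaller:
2: none → 0
7: none → 0
8: none → 0
10: none → 0
12: none → 0
14: none → 0
16: none → 0
22: none → 0
Total inversions: 0 + 0 + 0 + 0 + 0 + 0 + 0 + 0 = 0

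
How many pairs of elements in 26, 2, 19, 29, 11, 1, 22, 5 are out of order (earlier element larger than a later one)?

17 inversions

Count, for each position, how many later elements it exceeds:
26 → 2, 19, 11, 1, 22, 5 → 6
2 → 1 → 1
19 → 11, 1, 5 → 3
29 → 11, 1, 22, 5 → 4
11 → 1, 5 → 2
1 → none → 0
22 → 5 → 1
5 → none → 0
Sum: 6 + 1 + 3 + 4 + 2 + 0 + 1 + 0 = 17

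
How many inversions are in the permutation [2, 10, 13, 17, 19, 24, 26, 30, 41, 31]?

For each element, count later entries that are smaller:
2: 0
10: 0
13: 0
17: 0
19: 0
24: 0
26: 0
30: 0
41: 1
31: 0
Sum: 0 + 0 + 0 + 0 + 0 + 0 + 0 + 0 + 1 + 0 = 1

There is 1 inversion.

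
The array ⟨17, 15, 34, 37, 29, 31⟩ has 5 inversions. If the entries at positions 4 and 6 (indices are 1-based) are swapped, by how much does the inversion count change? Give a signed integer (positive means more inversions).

Positions 4 and 6 hold 37 and 31; after swapping, the array is [17, 15, 34, 31, 29, 37].
Count, for each position, how many later elements it exceeds:
17: 1
15: 0
34: 2
31: 1
29: 0
37: 0
Sum: 1 + 0 + 2 + 1 + 0 + 0 = 4
Change: 4 − 5 = -1

-1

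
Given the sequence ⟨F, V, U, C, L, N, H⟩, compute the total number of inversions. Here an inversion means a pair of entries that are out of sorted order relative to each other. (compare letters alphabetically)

There are 12 inversions.

Inversion pairs (indices are 1-based):
(1,4): F > C
(2,3): V > U
(2,4): V > C
(2,5): V > L
(2,6): V > N
(2,7): V > H
(3,4): U > C
(3,5): U > L
(3,6): U > N
(3,7): U > H
(5,7): L > H
(6,7): N > H
That's 12 pairs.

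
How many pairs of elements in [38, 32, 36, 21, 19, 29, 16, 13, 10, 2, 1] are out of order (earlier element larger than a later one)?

For each element, count later entries that are smaller:
38: 10
32: 8
36: 8
21: 6
19: 5
29: 5
16: 4
13: 3
10: 2
2: 1
1: 0
Sum: 10 + 8 + 8 + 6 + 5 + 5 + 4 + 3 + 2 + 1 + 0 = 52

52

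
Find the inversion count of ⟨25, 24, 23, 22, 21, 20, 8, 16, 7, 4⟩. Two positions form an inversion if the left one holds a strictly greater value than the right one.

Element-by-element contributions:
25: 9
24: 8
23: 7
22: 6
21: 5
20: 4
8: 2
16: 2
7: 1
4: 0
Sum: 9 + 8 + 7 + 6 + 5 + 4 + 2 + 2 + 1 + 0 = 44

44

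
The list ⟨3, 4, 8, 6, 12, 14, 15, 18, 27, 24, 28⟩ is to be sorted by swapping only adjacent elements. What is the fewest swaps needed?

2

The minimum number of adjacent swaps to sort an array equals its inversion count, since every such swap removes exactly one inversion.
Count inversions — for each element, later elements that are smaller:
3: none → 0
4: none → 0
8: 6 → 1
6: none → 0
12: none → 0
14: none → 0
15: none → 0
18: none → 0
27: 24 → 1
24: none → 0
28: none → 0
Total inversions: 0 + 0 + 1 + 0 + 0 + 0 + 0 + 0 + 1 + 0 + 0 = 2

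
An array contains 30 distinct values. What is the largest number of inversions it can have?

There are 435 inversions.

A reversed (strictly descending) arrangement makes every pair an inversion, giving C(30, 2) inversions.
C(30, 2) = 30·29/2 = 435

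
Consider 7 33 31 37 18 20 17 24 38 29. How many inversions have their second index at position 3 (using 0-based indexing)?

The element at index 3 is 37.
Elements before it: 7, 33, 31
None of them are larger than 37.

0 such elements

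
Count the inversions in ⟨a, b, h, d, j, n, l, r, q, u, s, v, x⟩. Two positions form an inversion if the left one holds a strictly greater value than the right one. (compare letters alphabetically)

There are 4 out-of-order pairs.

Count, for each position, how many later elements it exceeds:
a: 0
b: 0
h: 1
d: 0
j: 0
n: 1
l: 0
r: 1
q: 0
u: 1
s: 0
v: 0
x: 0
Sum: 0 + 0 + 1 + 0 + 0 + 1 + 0 + 1 + 0 + 1 + 0 + 0 + 0 = 4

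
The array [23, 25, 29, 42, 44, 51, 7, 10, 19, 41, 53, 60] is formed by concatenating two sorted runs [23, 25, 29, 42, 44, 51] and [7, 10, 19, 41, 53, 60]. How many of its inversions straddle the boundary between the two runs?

Take each right-half value and tally the left-half values above it:
r = 7: 23, 25, 29, 42, 44, 51 → 6
r = 10: 23, 25, 29, 42, 44, 51 → 6
r = 19: 23, 25, 29, 42, 44, 51 → 6
r = 41: 42, 44, 51 → 3
r = 53: none → 0
r = 60: none → 0
Cross-inversions: 6 + 6 + 6 + 3 + 0 + 0 = 21

There are 21 cross-inversions.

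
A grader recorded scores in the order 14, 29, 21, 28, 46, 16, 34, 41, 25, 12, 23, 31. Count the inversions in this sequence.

31

Sweep left to right; for each value list the smaller values that follow it:
14 → 12 → 1
29 → 21, 28, 16, 25, 12, 23 → 6
21 → 16, 12 → 2
28 → 16, 25, 12, 23 → 4
46 → 16, 34, 41, 25, 12, 23, 31 → 7
16 → 12 → 1
34 → 25, 12, 23, 31 → 4
41 → 25, 12, 23, 31 → 4
25 → 12, 23 → 2
12 → none → 0
23 → none → 0
31 → none → 0
Sum: 1 + 6 + 2 + 4 + 7 + 1 + 4 + 4 + 2 + 0 + 0 + 0 = 31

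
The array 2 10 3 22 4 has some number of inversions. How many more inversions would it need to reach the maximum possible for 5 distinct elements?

7 inversions short

Maximum inversions for 5 distinct elements is C(5, 2) = 5·4/2 = 10.
Current inversions — for each element, count later smaller elements:
2: 0
10: 2
3: 0
22: 1
4: 0
Current total: 0 + 2 + 0 + 1 + 0 = 3
Shortfall: 10 − 3 = 7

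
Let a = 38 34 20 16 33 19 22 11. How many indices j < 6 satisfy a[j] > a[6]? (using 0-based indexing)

3 such elements

The element at index 6 is 22.
Elements before it: 38, 34, 20, 16, 33, 19
Those larger than 22: 38, 34, 33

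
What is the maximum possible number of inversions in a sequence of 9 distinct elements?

36 inversions

The maximum occurs when the array is in strictly decreasing order: every one of the C(9, 2) pairs is inverted.
C(9, 2) = 9·8/2 = 36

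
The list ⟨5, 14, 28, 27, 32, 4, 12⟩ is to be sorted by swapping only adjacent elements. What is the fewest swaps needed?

Each adjacent swap fixes exactly one inversion, so the minimum swap count equals the number of inversions.
Count inversions — for each element, later elements that are smaller:
5: 4 → 1
14: 4, 12 → 2
28: 27, 4, 12 → 3
27: 4, 12 → 2
32: 4, 12 → 2
4: none → 0
12: none → 0
Total inversions: 1 + 2 + 3 + 2 + 2 + 0 + 0 = 10

10 adjacent swaps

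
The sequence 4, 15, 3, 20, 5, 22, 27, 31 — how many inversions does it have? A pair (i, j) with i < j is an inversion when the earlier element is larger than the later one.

4 inversions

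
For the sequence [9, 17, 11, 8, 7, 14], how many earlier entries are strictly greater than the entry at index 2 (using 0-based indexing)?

The element at index 2 is 11.
Elements before it: 9, 17
Those larger than 11: 17

1 such element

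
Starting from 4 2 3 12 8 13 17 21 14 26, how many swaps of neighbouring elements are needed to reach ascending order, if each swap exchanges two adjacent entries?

Each adjacent swap fixes exactly one inversion, so the minimum swap count equals the number of inversions.
Count inversions — for each element, later elements that are smaller:
4: 2, 3 → 2
2: none → 0
3: none → 0
12: 8 → 1
8: none → 0
13: none → 0
17: 14 → 1
21: 14 → 1
14: none → 0
26: none → 0
Total inversions: 2 + 0 + 0 + 1 + 0 + 0 + 1 + 1 + 0 + 0 = 5

There are 5 swaps.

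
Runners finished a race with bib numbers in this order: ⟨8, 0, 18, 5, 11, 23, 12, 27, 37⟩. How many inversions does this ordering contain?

6 out-of-order pairs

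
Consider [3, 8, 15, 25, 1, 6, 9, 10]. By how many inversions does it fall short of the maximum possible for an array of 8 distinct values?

17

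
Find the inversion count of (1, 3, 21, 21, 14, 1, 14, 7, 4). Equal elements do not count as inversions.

17

Count, for each position, how many later elements it exceeds:
1 → none → 0
3 → 1 → 1
21 → 14, 1, 14, 7, 4 → 5
21 → 14, 1, 14, 7, 4 → 5
14 → 1, 7, 4 → 3
1 → none → 0
14 → 7, 4 → 2
7 → 4 → 1
4 → none → 0
Sum: 0 + 1 + 5 + 5 + 3 + 0 + 2 + 1 + 0 = 17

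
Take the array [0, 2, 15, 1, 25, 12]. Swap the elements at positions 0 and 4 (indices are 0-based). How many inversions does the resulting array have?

11

Positions 0 and 4 hold 0 and 25; after swapping, the array is [25, 2, 15, 1, 0, 12].
Element-by-element contributions:
25 → 2, 15, 1, 0, 12 → 5
2 → 1, 0 → 2
15 → 1, 0, 12 → 3
1 → 0 → 1
0 → none → 0
12 → none → 0
Sum: 5 + 2 + 3 + 1 + 0 + 0 = 11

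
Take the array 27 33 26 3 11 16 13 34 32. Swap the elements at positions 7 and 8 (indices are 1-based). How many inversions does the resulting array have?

There are 18 inversions.

Positions 7 and 8 hold 13 and 34; after swapping, the array is [27, 33, 26, 3, 11, 16, 34, 13, 32].
Count, for each position, how many later elements it exceeds:
27: 5
33: 6
26: 4
3: 0
11: 0
16: 1
34: 2
13: 0
32: 0
Sum: 5 + 6 + 4 + 0 + 0 + 1 + 2 + 0 + 0 = 18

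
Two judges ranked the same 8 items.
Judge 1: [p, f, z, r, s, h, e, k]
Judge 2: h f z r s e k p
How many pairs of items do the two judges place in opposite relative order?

Assign each item its position (1..8) in the first ordering, then rewrite the second ordering as that position sequence:
positions: p→1, f→2, z→3, r→4, s→5, h→6, e→7, k→8
second ordering as positions: [6, 2, 3, 4, 5, 7, 8, 1]
Discordant pairs = inversions in this position sequence.
6: 2, 3, 4, 5, 1 → 5
2: 1 → 1
3: 1 → 1
4: 1 → 1
5: 1 → 1
7: 1 → 1
8: 1 → 1
1: 0
Total: 5 + 1 + 1 + 1 + 1 + 1 + 1 + 0 = 11

11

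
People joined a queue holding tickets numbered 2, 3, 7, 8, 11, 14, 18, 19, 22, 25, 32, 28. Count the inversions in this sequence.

1 inversion

Sweep left to right; for each value list the smaller values that follow it:
2 → none → 0
3 → none → 0
7 → none → 0
8 → none → 0
11 → none → 0
14 → none → 0
18 → none → 0
19 → none → 0
22 → none → 0
25 → none → 0
32 → 28 → 1
28 → none → 0
Sum: 0 + 0 + 0 + 0 + 0 + 0 + 0 + 0 + 0 + 0 + 1 + 0 = 1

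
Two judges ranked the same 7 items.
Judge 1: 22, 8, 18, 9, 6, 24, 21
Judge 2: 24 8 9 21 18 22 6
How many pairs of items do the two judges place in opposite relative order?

Assign each item its position (1..7) in the first ordering, then rewrite the second ordering as that position sequence:
positions: 22→1, 8→2, 18→3, 9→4, 6→5, 24→6, 21→7
second ordering as positions: [6, 2, 4, 7, 3, 1, 5]
Discordant pairs = inversions in this position sequence.
6: 2, 4, 3, 1, 5 → 5
2: 1 → 1
4: 3, 1 → 2
7: 3, 1, 5 → 3
3: 1 → 1
1: 0
5: 0
Total: 5 + 1 + 2 + 3 + 1 + 0 + 0 = 12

There are 12 discordant pairs.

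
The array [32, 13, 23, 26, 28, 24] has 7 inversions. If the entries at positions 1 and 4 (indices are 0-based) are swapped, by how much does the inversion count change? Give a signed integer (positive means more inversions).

Positions 1 and 4 hold 13 and 28; after swapping, the array is [32, 28, 23, 26, 13, 24].
Count, for each position, how many later elements it exceeds:
32 → 28, 23, 26, 13, 24 → 5
28 → 23, 26, 13, 24 → 4
23 → 13 → 1
26 → 13, 24 → 2
13 → none → 0
24 → none → 0
Sum: 5 + 4 + 1 + 2 + 0 + 0 = 12
Change: 12 − 7 = +5

+5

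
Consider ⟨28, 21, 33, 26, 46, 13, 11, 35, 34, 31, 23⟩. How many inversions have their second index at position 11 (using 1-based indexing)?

The element at index 11 is 23.
Elements before it: 28, 21, 33, 26, 46, 13, 11, 35, 34, 31
Those larger than 23: 28, 33, 26, 46, 35, 34, 31

7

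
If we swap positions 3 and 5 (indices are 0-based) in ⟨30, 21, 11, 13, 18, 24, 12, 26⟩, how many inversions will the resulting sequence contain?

17

Positions 3 and 5 hold 13 and 24; after swapping, the array is [30, 21, 11, 24, 18, 13, 12, 26].
Sweep left to right; for each value list the smaller values that follow it:
30 → 21, 11, 24, 18, 13, 12, 26 → 7
21 → 11, 18, 13, 12 → 4
11 → none → 0
24 → 18, 13, 12 → 3
18 → 13, 12 → 2
13 → 12 → 1
12 → none → 0
26 → none → 0
Sum: 7 + 4 + 0 + 3 + 2 + 1 + 0 + 0 = 17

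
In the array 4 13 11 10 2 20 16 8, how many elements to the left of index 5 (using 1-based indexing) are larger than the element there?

4

The element at index 5 is 2.
Elements before it: 4, 13, 11, 10
Those larger than 2: 4, 13, 11, 10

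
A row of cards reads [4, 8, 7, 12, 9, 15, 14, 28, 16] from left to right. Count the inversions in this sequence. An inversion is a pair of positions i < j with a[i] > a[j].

4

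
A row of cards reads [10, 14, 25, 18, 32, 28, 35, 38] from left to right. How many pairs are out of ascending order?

2 out-of-order pairs

For each element, count later entries that are smaller:
10 → none → 0
14 → none → 0
25 → 18 → 1
18 → none → 0
32 → 28 → 1
28 → none → 0
35 → none → 0
38 → none → 0
Sum: 0 + 0 + 1 + 0 + 1 + 0 + 0 + 0 = 2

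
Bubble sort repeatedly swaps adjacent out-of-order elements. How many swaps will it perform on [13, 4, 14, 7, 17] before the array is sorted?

3

Minimum adjacent swaps = number of inversions (each swap of adjacent out-of-order elements removes one inversion and no swap can remove more).
Count inversions — for each element, later elements that are smaller:
13: 4, 7 → 2
4: none → 0
14: 7 → 1
7: none → 0
17: none → 0
Total inversions: 2 + 0 + 1 + 0 + 0 = 3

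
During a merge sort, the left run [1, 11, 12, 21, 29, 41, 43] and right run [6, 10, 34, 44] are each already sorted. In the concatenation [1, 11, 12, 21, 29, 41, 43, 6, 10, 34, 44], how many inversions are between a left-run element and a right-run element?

Count, for every r in R, how many entries of L exceed r:
r = 6: 11, 12, 21, 29, 41, 43 → 6
r = 10: 11, 12, 21, 29, 41, 43 → 6
r = 34: 41, 43 → 2
r = 44: none → 0
Cross-inversions: 6 + 6 + 2 + 0 = 14

There are 14 cross-inversions.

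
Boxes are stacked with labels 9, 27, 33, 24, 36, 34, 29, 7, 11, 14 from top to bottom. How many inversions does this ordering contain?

Sweep left to right; for each value list the smaller values that follow it:
9 → 7 → 1
27 → 24, 7, 11, 14 → 4
33 → 24, 29, 7, 11, 14 → 5
24 → 7, 11, 14 → 3
36 → 34, 29, 7, 11, 14 → 5
34 → 29, 7, 11, 14 → 4
29 → 7, 11, 14 → 3
7 → none → 0
11 → none → 0
14 → none → 0
Sum: 1 + 4 + 5 + 3 + 5 + 4 + 3 + 0 + 0 + 0 = 25

25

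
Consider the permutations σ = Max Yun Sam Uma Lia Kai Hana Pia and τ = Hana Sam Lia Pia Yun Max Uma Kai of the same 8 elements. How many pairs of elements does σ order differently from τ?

There are 16 discordant pairs.

Assign each item its position (1..8) in the first ordering, then rewrite the second ordering as that position sequence:
positions: Max→1, Yun→2, Sam→3, Uma→4, Lia→5, Kai→6, Hana→7, Pia→8
second ordering as positions: [7, 3, 5, 8, 2, 1, 4, 6]
Discordant pairs = inversions in this position sequence.
7: 3, 5, 2, 1, 4, 6 → 6
3: 2, 1 → 2
5: 2, 1, 4 → 3
8: 2, 1, 4, 6 → 4
2: 1 → 1
1: 0
4: 0
6: 0
Total: 6 + 2 + 3 + 4 + 1 + 0 + 0 + 0 = 16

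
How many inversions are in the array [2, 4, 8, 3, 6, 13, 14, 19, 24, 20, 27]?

4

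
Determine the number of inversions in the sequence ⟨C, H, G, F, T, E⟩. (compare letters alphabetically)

Inversion pairs (indices are 0-based):
(1,2): H > G
(1,3): H > F
(1,5): H > E
(2,3): G > F
(2,5): G > E
(3,5): F > E
(4,5): T > E
That's 7 pairs.

7 out-of-order pairs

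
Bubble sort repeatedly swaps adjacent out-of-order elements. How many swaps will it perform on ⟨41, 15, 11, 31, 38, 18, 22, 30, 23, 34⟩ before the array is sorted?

20 adjacent swaps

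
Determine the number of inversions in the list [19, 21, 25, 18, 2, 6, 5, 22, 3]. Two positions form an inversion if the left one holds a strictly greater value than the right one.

Out-of-order pairs: 24

Sweep left to right; for each value list the smaller values that follow it:
19 → 18, 2, 6, 5, 3 → 5
21 → 18, 2, 6, 5, 3 → 5
25 → 18, 2, 6, 5, 22, 3 → 6
18 → 2, 6, 5, 3 → 4
2 → none → 0
6 → 5, 3 → 2
5 → 3 → 1
22 → 3 → 1
3 → none → 0
Sum: 5 + 5 + 6 + 4 + 0 + 2 + 1 + 1 + 0 = 24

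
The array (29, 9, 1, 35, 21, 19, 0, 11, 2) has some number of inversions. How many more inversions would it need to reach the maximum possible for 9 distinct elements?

12 inversions short

Maximum inversions for 9 distinct elements is C(9, 2) = 9·8/2 = 36.
Current inversions — for each element, count later smaller elements:
29: 7
9: 3
1: 1
35: 5
21: 4
19: 3
0: 0
11: 1
2: 0
Current total: 7 + 3 + 1 + 5 + 4 + 3 + 0 + 1 + 0 = 24
Shortfall: 36 − 24 = 12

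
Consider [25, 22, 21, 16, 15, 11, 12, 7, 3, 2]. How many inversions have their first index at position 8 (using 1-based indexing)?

The element at index 8 is 7.
Elements after it: 3, 2
Those smaller than 7: 3, 2

2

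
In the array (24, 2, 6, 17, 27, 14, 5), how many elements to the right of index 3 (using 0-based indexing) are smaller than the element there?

The element at index 3 is 17.
Elements after it: 27, 14, 5
Those smaller than 17: 14, 5

2 such elements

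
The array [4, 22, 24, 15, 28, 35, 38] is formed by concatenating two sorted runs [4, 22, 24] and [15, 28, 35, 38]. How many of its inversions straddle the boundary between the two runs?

Cross-inversions: 2

For each element r of the right run, count left-run elements greater than r:
r = 15: 22, 24 → 2
r = 28: none → 0
r = 35: none → 0
r = 38: none → 0
Cross-inversions: 2 + 0 + 0 + 0 = 2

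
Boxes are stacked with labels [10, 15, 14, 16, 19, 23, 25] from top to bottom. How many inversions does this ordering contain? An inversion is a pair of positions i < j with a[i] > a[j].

Listing every pair i<j with a[i]>a[j] (using 0-based positions):
(1,2): 15 > 14
That's 1 pair.

1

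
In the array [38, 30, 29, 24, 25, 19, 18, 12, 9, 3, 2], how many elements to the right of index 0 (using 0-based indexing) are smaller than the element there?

The element at index 0 is 38.
Elements after it: 30, 29, 24, 25, 19, 18, 12, 9, 3, 2
Those smaller than 38: 30, 29, 24, 25, 19, 18, 12, 9, 3, 2

10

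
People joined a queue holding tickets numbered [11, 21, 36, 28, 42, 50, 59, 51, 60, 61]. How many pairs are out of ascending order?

Element-by-element contributions:
11 → none → 0
21 → none → 0
36 → 28 → 1
28 → none → 0
42 → none → 0
50 → none → 0
59 → 51 → 1
51 → none → 0
60 → none → 0
61 → none → 0
Sum: 0 + 0 + 1 + 0 + 0 + 0 + 1 + 0 + 0 + 0 = 2

2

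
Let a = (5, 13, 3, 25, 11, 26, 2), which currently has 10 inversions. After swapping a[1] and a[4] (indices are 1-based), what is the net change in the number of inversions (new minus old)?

Positions 1 and 4 hold 5 and 25; after swapping, the array is [25, 13, 3, 5, 11, 26, 2].
Element-by-element contributions:
25: 5
13: 4
3: 1
5: 1
11: 1
26: 1
2: 0
Sum: 5 + 4 + 1 + 1 + 1 + 1 + 0 = 13
Change: 13 − 10 = +3

+3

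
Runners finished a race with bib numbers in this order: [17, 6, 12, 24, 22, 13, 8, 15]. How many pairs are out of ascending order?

Count, for each position, how many later elements it exceeds:
17 → 6, 12, 13, 8, 15 → 5
6 → none → 0
12 → 8 → 1
24 → 22, 13, 8, 15 → 4
22 → 13, 8, 15 → 3
13 → 8 → 1
8 → none → 0
15 → none → 0
Sum: 5 + 0 + 1 + 4 + 3 + 1 + 0 + 0 = 14

14 inversions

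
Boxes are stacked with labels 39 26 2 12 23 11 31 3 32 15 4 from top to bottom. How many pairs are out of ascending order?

Sweep left to right; for each value list the smaller values that follow it:
39: 10
26: 7
2: 0
12: 3
23: 4
11: 2
31: 3
3: 0
32: 2
15: 1
4: 0
Sum: 10 + 7 + 0 + 3 + 4 + 2 + 3 + 0 + 2 + 1 + 0 = 32

32 inversions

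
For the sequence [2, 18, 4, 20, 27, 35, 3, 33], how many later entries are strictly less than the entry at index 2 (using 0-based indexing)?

The element at index 2 is 4.
Elements after it: 20, 27, 35, 3, 33
Those smaller than 4: 3

1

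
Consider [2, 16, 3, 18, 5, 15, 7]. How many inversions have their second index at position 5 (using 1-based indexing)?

2

The element at index 5 is 5.
Elements before it: 2, 16, 3, 18
Those larger than 5: 16, 18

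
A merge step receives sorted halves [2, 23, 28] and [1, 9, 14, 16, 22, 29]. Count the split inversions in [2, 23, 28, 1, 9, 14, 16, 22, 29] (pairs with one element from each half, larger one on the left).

11

Take each right-half value and tally the left-half values above it:
r = 1: 2, 23, 28 → 3
r = 9: 23, 28 → 2
r = 14: 23, 28 → 2
r = 16: 23, 28 → 2
r = 22: 23, 28 → 2
r = 29: none → 0
Cross-inversions: 3 + 2 + 2 + 2 + 2 + 0 = 11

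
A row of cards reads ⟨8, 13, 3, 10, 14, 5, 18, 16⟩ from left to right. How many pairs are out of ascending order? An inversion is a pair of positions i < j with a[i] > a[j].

Sweep left to right; for each value list the smaller values that follow it:
8: 2
13: 3
3: 0
10: 1
14: 1
5: 0
18: 1
16: 0
Sum: 2 + 3 + 0 + 1 + 1 + 0 + 1 + 0 = 8

8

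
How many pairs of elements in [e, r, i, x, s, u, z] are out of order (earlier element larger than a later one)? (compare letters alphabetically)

Inversions: 3

Out-of-order index pairs (1-indexed):
(2,3): r > i
(4,5): x > s
(4,6): x > u
That's 3 pairs.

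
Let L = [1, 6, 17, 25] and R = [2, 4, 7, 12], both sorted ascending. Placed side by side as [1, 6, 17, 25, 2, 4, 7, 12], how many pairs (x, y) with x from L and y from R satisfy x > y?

There are 10 split inversions.

Take each right-half value and tally the left-half values above it:
r = 2: 6, 17, 25 → 3
r = 4: 6, 17, 25 → 3
r = 7: 17, 25 → 2
r = 12: 17, 25 → 2
Cross-inversions: 3 + 3 + 2 + 2 = 10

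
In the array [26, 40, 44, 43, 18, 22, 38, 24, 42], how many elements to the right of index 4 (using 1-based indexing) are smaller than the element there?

The element at index 4 is 43.
Elements after it: 18, 22, 38, 24, 42
Those smaller than 43: 18, 22, 38, 24, 42

5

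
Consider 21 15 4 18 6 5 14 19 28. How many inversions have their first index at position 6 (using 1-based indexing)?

0 such elements

The element at index 6 is 5.
Elements after it: 14, 19, 28
None of them are smaller than 5.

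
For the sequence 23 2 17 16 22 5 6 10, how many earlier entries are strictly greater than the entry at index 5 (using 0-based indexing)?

4

The element at index 5 is 5.
Elements before it: 23, 2, 17, 16, 22
Those larger than 5: 23, 17, 16, 22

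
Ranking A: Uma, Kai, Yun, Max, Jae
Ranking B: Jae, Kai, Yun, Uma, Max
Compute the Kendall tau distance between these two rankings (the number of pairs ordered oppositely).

6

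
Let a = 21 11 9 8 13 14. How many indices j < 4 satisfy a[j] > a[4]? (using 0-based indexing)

1 such element

The element at index 4 is 13.
Elements before it: 21, 11, 9, 8
Those larger than 13: 21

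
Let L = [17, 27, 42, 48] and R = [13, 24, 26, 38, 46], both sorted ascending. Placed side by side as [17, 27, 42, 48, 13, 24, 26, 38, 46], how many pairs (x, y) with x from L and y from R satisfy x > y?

For each element r of the right run, count left-run elements greater than r:
r = 13: 17, 27, 42, 48 → 4
r = 24: 27, 42, 48 → 3
r = 26: 27, 42, 48 → 3
r = 38: 42, 48 → 2
r = 46: 48 → 1
Cross-inversions: 4 + 3 + 3 + 2 + 1 = 13

There are 13 split inversions.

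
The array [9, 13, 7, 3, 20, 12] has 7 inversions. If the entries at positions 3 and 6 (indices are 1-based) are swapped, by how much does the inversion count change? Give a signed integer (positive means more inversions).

+1

Positions 3 and 6 hold 7 and 12; after swapping, the array is [9, 13, 12, 3, 20, 7].
Count, for each position, how many later elements it exceeds:
9 → 3, 7 → 2
13 → 12, 3, 7 → 3
12 → 3, 7 → 2
3 → none → 0
20 → 7 → 1
7 → none → 0
Sum: 2 + 3 + 2 + 0 + 1 + 0 = 8
Change: 8 − 7 = +1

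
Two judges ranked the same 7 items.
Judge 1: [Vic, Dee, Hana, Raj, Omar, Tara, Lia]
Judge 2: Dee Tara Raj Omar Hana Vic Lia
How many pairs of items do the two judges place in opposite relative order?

Assign each item its position (1..7) in the first ordering, then rewrite the second ordering as that position sequence:
positions: Vic→1, Dee→2, Hana→3, Raj→4, Omar→5, Tara→6, Lia→7
second ordering as positions: [2, 6, 4, 5, 3, 1, 7]
Discordant pairs = inversions in this position sequence.
2: 1 → 1
6: 4, 5, 3, 1 → 4
4: 3, 1 → 2
5: 3, 1 → 2
3: 1 → 1
1: 0
7: 0
Total: 1 + 4 + 2 + 2 + 1 + 0 + 0 = 10

10 discordant pairs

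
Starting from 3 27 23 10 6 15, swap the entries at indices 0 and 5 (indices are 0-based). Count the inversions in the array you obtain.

Positions 0 and 5 hold 3 and 15; after swapping, the array is [15, 27, 23, 10, 6, 3].
Element-by-element contributions:
15: 3
27: 4
23: 3
10: 2
6: 1
3: 0
Sum: 3 + 4 + 3 + 2 + 1 + 0 = 13

13 inversions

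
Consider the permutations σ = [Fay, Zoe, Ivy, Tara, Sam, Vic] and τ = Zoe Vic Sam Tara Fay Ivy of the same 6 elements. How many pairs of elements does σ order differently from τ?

Assign each item its position (1..6) in the first ordering, then rewrite the second ordering as that position sequence:
positions: Fay→1, Zoe→2, Ivy→3, Tara→4, Sam→5, Vic→6
second ordering as positions: [2, 6, 5, 4, 1, 3]
Discordant pairs = inversions in this position sequence.
2: 1 → 1
6: 5, 4, 1, 3 → 4
5: 4, 1, 3 → 3
4: 1, 3 → 2
1: 0
3: 0
Total: 1 + 4 + 3 + 2 + 0 + 0 = 10

10 discordant pairs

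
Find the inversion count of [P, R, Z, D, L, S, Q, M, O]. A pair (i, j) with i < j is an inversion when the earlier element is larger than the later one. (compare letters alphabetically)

Element-by-element contributions:
P: 4
R: 5
Z: 6
D: 0
L: 0
S: 3
Q: 2
M: 0
O: 0
Sum: 4 + 5 + 6 + 0 + 0 + 3 + 2 + 0 + 0 = 20

20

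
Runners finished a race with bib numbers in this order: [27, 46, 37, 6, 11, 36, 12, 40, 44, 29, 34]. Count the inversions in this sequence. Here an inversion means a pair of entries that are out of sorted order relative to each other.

There are 25 out-of-order pairs.

Count, for each position, how many later elements it exceeds:
27 → 6, 11, 12 → 3
46 → 37, 6, 11, 36, 12, 40, 44, 29, 34 → 9
37 → 6, 11, 36, 12, 29, 34 → 6
6 → none → 0
11 → none → 0
36 → 12, 29, 34 → 3
12 → none → 0
40 → 29, 34 → 2
44 → 29, 34 → 2
29 → none → 0
34 → none → 0
Sum: 3 + 9 + 6 + 0 + 0 + 3 + 0 + 2 + 2 + 0 + 0 = 25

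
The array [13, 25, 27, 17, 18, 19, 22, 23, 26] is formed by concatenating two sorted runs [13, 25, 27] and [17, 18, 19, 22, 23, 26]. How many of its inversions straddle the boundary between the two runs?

Cross-inversions: 11

Count, for every r in R, how many entries of L exceed r:
r = 17: 25, 27 → 2
r = 18: 25, 27 → 2
r = 19: 25, 27 → 2
r = 22: 25, 27 → 2
r = 23: 25, 27 → 2
r = 26: 27 → 1
Cross-inversions: 2 + 2 + 2 + 2 + 2 + 1 = 11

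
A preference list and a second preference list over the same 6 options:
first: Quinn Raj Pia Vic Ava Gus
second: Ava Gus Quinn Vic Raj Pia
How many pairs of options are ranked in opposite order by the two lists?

Assign each item its position (1..6) in the first ordering, then rewrite the second ordering as that position sequence:
positions: Quinn→1, Raj→2, Pia→3, Vic→4, Ava→5, Gus→6
second ordering as positions: [5, 6, 1, 4, 2, 3]
Discordant pairs = inversions in this position sequence.
5: 1, 4, 2, 3 → 4
6: 1, 4, 2, 3 → 4
1: 0
4: 2, 3 → 2
2: 0
3: 0
Total: 4 + 4 + 0 + 2 + 0 + 0 = 10

10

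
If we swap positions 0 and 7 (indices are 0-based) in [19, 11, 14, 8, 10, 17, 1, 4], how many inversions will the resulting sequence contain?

10 inversions

Positions 0 and 7 hold 19 and 4; after swapping, the array is [4, 11, 14, 8, 10, 17, 1, 19].
Sweep left to right; for each value list the smaller values that follow it:
4 → 1 → 1
11 → 8, 10, 1 → 3
14 → 8, 10, 1 → 3
8 → 1 → 1
10 → 1 → 1
17 → 1 → 1
1 → none → 0
19 → none → 0
Sum: 1 + 3 + 3 + 1 + 1 + 1 + 0 + 0 = 10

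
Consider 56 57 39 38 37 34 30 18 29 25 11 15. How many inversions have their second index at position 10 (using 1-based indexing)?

The element at index 10 is 25.
Elements before it: 56, 57, 39, 38, 37, 34, 30, 18, 29
Those larger than 25: 56, 57, 39, 38, 37, 34, 30, 29

8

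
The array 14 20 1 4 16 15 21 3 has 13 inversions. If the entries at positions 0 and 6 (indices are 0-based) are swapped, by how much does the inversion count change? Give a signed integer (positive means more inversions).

+7

Positions 0 and 6 hold 14 and 21; after swapping, the array is [21, 20, 1, 4, 16, 15, 14, 3].
Sweep left to right; for each value list the smaller values that follow it:
21 → 20, 1, 4, 16, 15, 14, 3 → 7
20 → 1, 4, 16, 15, 14, 3 → 6
1 → none → 0
4 → 3 → 1
16 → 15, 14, 3 → 3
15 → 14, 3 → 2
14 → 3 → 1
3 → none → 0
Sum: 7 + 6 + 0 + 1 + 3 + 2 + 1 + 0 = 20
Change: 20 − 13 = +7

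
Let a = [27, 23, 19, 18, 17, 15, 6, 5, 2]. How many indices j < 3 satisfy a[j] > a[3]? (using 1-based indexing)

2

The element at index 3 is 19.
Elements before it: 27, 23
Those larger than 19: 27, 23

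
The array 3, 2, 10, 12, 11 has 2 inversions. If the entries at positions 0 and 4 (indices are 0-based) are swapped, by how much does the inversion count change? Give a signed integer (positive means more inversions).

+3

Positions 0 and 4 hold 3 and 11; after swapping, the array is [11, 2, 10, 12, 3].
Element-by-element contributions:
11: 3
2: 0
10: 1
12: 1
3: 0
Sum: 3 + 0 + 1 + 1 + 0 = 5
Change: 5 − 2 = +3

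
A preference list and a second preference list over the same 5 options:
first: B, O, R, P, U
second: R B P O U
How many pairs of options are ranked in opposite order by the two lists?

Assign each item its position (1..5) in the first ordering, then rewrite the second ordering as that position sequence:
positions: B→1, O→2, R→3, P→4, U→5
second ordering as positions: [3, 1, 4, 2, 5]
Discordant pairs = inversions in this position sequence.
3: 1, 2 → 2
1: 0
4: 2 → 1
2: 0
5: 0
Total: 2 + 0 + 1 + 0 + 0 = 3

3 pairs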